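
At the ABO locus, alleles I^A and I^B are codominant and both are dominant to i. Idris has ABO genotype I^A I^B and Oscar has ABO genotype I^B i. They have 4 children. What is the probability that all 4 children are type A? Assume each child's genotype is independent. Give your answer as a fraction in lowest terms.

ABO cross I^A I^B × I^B i → 1/4 A, 1/2 B, 1/4 AB.
So P(type A) = 1/4 per child.
All 4 independent: (1/4)^4 = 1/256.

1/256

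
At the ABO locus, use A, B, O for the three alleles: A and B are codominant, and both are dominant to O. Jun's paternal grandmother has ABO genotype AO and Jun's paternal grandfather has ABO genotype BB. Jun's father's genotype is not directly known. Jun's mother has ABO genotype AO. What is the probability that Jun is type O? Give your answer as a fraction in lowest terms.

1/8

Jun's father's ABO genotype from AO × BB: 1/2 AB, 1/2 BO.
Crossing each possibility with the mother AO and summing P(type O): 1/2·0 + 1/2·1/4 = 1/8.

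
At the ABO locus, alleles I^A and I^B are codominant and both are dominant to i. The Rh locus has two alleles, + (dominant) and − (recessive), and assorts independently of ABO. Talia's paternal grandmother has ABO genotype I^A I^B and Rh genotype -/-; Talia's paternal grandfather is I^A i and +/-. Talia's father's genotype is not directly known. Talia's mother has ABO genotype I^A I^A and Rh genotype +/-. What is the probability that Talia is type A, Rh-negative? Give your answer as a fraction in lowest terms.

9/32

Talia's father's ABO genotype from I^A I^B × I^A i: 1/4 I^A I^A, 1/4 I^A I^B, 1/4 I^A i, 1/4 I^B i.
Crossing each possibility with the mother I^A I^A and summing P(type A): 1/4·1 + 1/4·1/2 + 1/4·1 + 1/4·1/2 = 3/4.
Similarly for Rh via the father's Rh distribution: P(Rh-) = 3/8.
Independent loci: 3/4 × 3/8 = 9/32.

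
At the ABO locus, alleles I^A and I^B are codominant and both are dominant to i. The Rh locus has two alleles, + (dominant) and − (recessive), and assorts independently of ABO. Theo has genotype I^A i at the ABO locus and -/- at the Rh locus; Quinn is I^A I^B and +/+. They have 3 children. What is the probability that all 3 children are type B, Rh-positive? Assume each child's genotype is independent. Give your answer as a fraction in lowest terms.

ABO cross I^A i × I^A I^B → 1/2 A, 1/4 B, 1/4 AB.
Rh cross -/- × +/+ → 1 Rh+; so P(type B, Rh-positive) = 1/4 × 1 = 1/4 per child.
All 3 independent: (1/4)^3 = 1/64.

1/64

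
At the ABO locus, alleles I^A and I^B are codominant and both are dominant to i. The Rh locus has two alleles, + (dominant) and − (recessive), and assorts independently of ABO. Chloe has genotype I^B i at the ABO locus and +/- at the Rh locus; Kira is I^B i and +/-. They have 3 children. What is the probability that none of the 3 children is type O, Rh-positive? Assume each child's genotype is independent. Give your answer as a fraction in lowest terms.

ABO cross I^B i × I^B i → 1/4 O, 3/4 B.
Rh cross +/- × +/- → 3/4 Rh+, 1/4 Rh-; so P(type O, Rh-positive) = 1/4 × 3/4 = 3/16 per child.
P(not type O, Rh-positive) = 13/16 for one child; (13/16)^3 = 2197/4096.

2197/4096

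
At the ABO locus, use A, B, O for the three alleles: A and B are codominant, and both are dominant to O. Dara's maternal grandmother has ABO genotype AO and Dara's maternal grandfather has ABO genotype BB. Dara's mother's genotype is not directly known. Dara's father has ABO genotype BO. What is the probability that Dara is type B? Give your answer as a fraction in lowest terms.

5/8

Dara's mother's ABO genotype from AO × BB: 1/2 AB, 1/2 BO.
Crossing each possibility with the father BO and summing P(type B): 1/2·1/2 + 1/2·3/4 = 5/8.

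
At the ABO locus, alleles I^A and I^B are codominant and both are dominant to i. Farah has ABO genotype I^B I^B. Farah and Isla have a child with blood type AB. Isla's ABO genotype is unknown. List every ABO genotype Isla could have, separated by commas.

I^A I^A, I^A I^B, I^A i

For each candidate genotype of Isla, check whether crossing it with I^B I^B can produce every observed child phenotype.
  I^A I^A → possible child types {AB} ✓
  I^A I^B → possible child types {B, AB} ✓
  I^A i → possible child types {B, AB} ✓
  I^B I^B → possible child types {B} ✗
  I^B i → possible child types {B} ✗
  i i → possible child types {B} ✗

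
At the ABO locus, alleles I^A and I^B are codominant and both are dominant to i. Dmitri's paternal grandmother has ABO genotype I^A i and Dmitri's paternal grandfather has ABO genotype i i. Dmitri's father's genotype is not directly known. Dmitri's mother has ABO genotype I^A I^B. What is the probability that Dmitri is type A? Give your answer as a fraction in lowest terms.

Dmitri's father's ABO genotype from I^A i × i i: 1/2 I^A i, 1/2 i i.
Crossing each possibility with the mother I^A I^B and summing P(type A): 1/2·1/2 + 1/2·1/2 = 1/2.

1/2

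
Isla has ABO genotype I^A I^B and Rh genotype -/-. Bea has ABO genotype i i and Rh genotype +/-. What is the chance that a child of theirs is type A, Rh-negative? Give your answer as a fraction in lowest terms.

1/4

ABO cross I^A I^B × i i → offspring phenotypes: 1/2 A, 1/2 B.
Rh cross -/- × +/- → 1/2 Rh+, 1/2 Rh-.
Independent loci: P(type A, Rh-negative) = 1/2 × 1/2 = 1/4.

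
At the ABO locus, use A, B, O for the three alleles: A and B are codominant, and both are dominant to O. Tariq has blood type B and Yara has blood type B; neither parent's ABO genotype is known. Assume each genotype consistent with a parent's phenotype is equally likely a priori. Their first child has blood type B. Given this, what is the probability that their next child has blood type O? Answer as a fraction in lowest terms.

Possible genotypes: Tariq ∈ {BB, BO}; Yara ∈ {BB, BO}.
Weight each parental genotype pair by prior × P(type-B child):
  BB × BB: posterior weight 4/15; P(next child type O) = 0.
  BB × BO: posterior weight 4/15; P(next child type O) = 0.
  BO × BB: posterior weight 4/15; P(next child type O) = 0.
  BO × BO: posterior weight 1/5; P(next child type O) = 1/4.
Weighted sum = 1/20.

1/20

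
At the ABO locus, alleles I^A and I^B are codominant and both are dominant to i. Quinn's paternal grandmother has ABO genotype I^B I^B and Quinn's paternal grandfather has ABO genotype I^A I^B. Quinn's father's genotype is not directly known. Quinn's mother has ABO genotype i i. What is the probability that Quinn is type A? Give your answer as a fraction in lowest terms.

Quinn's father's ABO genotype from I^B I^B × I^A I^B: 1/2 I^A I^B, 1/2 I^B I^B.
Crossing each possibility with the mother i i and summing P(type A): 1/2·1/2 + 1/2·0 = 1/4.

1/4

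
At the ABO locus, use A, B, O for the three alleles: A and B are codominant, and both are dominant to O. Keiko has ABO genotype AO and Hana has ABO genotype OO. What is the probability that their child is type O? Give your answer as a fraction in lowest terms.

1/2

ABO cross AO × OO → offspring phenotypes: 1/2 O, 1/2 A.
So P(type O) = 1/2.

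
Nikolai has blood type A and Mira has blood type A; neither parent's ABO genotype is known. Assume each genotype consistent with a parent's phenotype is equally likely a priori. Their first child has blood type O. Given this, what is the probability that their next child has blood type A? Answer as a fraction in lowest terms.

Possible genotypes: Nikolai ∈ {AA, AO}; Mira ∈ {AA, AO}.
Weight each parental genotype pair by prior × P(type-O child):
  AO × AO: posterior weight 1; P(next child type A) = 3/4.
Weighted sum = 3/4.

3/4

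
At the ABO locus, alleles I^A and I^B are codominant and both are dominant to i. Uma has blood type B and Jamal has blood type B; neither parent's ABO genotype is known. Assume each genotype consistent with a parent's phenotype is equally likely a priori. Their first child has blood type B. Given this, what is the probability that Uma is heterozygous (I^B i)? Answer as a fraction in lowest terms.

Possible genotypes: Uma ∈ {I^B I^B, I^B i}; Jamal ∈ {I^B I^B, I^B i}.
Weight each parental genotype pair by prior × P(type-B child):
  I^B I^B × I^B I^B: posterior weight 4/15.
  I^B I^B × I^B i: posterior weight 4/15.
  I^B i × I^B I^B: posterior weight 4/15.
  I^B i × I^B i: posterior weight 1/5.
Sum the posterior weight over pairs where Uma is I^B i: 7/15.

7/15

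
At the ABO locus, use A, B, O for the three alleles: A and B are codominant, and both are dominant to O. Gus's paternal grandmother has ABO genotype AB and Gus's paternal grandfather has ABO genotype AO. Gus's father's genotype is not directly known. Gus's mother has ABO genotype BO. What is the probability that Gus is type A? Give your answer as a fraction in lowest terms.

Gus's father's ABO genotype from AB × AO: 1/4 AA, 1/4 AB, 1/4 AO, 1/4 BO.
Crossing each possibility with the mother BO and summing P(type A): 1/4·1/2 + 1/4·1/4 + 1/4·1/4 + 1/4·0 = 1/4.

1/4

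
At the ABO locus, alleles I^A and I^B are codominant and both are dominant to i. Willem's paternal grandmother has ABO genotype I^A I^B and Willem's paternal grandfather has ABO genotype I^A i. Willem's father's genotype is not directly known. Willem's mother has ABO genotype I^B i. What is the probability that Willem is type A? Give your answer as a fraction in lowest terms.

Willem's father's ABO genotype from I^A I^B × I^A i: 1/4 I^A I^A, 1/4 I^A I^B, 1/4 I^A i, 1/4 I^B i.
Crossing each possibility with the mother I^B i and summing P(type A): 1/4·1/2 + 1/4·1/4 + 1/4·1/4 + 1/4·0 = 1/4.

1/4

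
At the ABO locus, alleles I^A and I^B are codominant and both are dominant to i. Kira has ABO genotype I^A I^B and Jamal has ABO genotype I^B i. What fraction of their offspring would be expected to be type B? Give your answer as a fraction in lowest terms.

1/2

ABO cross I^A I^B × I^B i → offspring phenotypes: 1/4 A, 1/2 B, 1/4 AB.
So P(type B) = 1/2.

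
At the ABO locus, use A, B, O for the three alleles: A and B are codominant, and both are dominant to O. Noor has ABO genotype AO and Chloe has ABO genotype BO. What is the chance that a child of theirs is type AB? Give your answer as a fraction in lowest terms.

1/4

ABO cross AO × BO → offspring phenotypes: 1/4 O, 1/4 A, 1/4 B, 1/4 AB.
So P(type AB) = 1/4.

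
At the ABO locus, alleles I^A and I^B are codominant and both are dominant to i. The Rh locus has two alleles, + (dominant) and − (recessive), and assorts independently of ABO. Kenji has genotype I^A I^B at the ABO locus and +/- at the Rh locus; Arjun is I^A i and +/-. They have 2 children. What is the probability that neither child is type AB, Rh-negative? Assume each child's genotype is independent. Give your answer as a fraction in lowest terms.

ABO cross I^A I^B × I^A i → 1/2 A, 1/4 B, 1/4 AB.
Rh cross +/- × +/- → 3/4 Rh+, 1/4 Rh-; so P(type AB, Rh-negative) = 1/4 × 1/4 = 1/16 per child.
P(not type AB, Rh-negative) = 15/16 for one child; (15/16)^2 = 225/256.

225/256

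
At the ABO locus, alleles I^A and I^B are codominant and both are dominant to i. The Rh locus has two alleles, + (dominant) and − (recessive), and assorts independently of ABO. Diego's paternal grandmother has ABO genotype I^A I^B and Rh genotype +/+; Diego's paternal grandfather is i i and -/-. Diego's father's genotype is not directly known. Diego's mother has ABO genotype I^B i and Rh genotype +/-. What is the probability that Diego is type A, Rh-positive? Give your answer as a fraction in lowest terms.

Diego's father's ABO genotype from I^A I^B × i i: 1/2 I^A i, 1/2 I^B i.
Crossing each possibility with the mother I^B i and summing P(type A): 1/2·1/4 + 1/2·0 = 1/8.
Similarly for Rh via the father's Rh distribution: P(Rh+) = 3/4.
Independent loci: 1/8 × 3/4 = 3/32.

3/32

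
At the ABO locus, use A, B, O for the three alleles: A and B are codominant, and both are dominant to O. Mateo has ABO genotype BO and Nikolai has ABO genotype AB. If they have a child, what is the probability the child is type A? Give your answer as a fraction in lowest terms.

ABO cross BO × AB → offspring phenotypes: 1/4 A, 1/2 B, 1/4 AB.
So P(type A) = 1/4.

1/4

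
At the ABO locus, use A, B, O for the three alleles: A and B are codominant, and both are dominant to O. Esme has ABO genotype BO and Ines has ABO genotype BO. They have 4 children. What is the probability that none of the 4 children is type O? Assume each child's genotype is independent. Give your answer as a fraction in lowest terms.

81/256

ABO cross BO × BO → 1/4 O, 3/4 B.
So P(type O) = 1/4 per child.
P(not type O) = 3/4 for one child; (3/4)^4 = 81/256.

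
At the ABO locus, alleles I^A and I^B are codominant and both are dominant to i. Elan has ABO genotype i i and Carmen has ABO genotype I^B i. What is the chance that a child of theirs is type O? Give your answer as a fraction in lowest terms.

1/2

ABO cross i i × I^B i → offspring phenotypes: 1/2 O, 1/2 B.
So P(type O) = 1/2.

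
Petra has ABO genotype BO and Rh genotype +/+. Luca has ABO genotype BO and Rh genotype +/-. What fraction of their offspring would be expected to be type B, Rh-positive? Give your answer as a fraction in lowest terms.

ABO cross BO × BO → offspring phenotypes: 1/4 O, 3/4 B.
Rh cross +/+ × +/- → 1 Rh+.
Independent loci: P(type B, Rh-positive) = 3/4 × 1 = 3/4.

3/4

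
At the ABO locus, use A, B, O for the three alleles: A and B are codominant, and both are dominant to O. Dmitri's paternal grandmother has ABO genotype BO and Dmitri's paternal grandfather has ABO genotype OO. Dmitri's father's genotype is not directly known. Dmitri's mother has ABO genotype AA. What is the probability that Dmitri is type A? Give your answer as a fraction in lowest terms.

Dmitri's father's ABO genotype from BO × OO: 1/2 BO, 1/2 OO.
Crossing each possibility with the mother AA and summing P(type A): 1/2·1/2 + 1/2·1 = 3/4.

3/4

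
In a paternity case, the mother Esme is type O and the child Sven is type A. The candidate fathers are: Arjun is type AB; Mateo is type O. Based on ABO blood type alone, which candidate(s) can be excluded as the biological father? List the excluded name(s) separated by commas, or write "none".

A candidate is excluded only if no genotype consistent with his phenotype could produce a type A child with a type O mother.
Mateo (type O): no genotype consistent with that phenotype can produce a type-A child with a type-O mother.

Mateo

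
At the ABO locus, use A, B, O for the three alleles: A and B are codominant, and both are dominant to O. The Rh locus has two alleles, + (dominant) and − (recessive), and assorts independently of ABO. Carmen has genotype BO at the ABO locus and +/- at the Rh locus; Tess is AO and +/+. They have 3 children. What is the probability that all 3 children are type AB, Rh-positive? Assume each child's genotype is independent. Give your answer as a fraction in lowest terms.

ABO cross BO × AO → 1/4 O, 1/4 A, 1/4 B, 1/4 AB.
Rh cross +/- × +/+ → 1 Rh+; so P(type AB, Rh-positive) = 1/4 × 1 = 1/4 per child.
All 3 independent: (1/4)^3 = 1/64.

1/64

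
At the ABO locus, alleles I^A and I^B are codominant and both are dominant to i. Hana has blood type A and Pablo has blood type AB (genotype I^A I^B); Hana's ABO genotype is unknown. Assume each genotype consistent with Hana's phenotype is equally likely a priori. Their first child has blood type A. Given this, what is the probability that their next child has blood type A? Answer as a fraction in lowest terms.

Possible genotypes: Hana ∈ {I^A I^A, I^A i}; Pablo ∈ {I^A I^B}.
Weight each parental genotype pair by prior × P(type-A child):
  I^A I^A × I^A I^B: posterior weight 1/2; P(next child type A) = 1/2.
  I^A i × I^A I^B: posterior weight 1/2; P(next child type A) = 1/2.
Weighted sum = 1/2.

1/2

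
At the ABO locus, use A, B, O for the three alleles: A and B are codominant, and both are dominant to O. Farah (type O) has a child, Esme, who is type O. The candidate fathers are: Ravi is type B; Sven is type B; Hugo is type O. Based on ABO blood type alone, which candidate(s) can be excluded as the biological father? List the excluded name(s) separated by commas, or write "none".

none

A candidate is excluded only if no genotype consistent with his phenotype could produce a type O child with a type O mother.
Every candidate has at least one consistent genotype combination, so none can be excluded.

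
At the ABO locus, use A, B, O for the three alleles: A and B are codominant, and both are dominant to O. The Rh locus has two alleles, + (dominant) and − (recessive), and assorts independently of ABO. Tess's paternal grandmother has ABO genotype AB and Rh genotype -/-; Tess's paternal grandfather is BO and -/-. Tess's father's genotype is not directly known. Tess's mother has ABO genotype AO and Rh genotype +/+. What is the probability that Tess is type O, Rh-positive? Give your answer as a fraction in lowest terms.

Tess's father's ABO genotype from AB × BO: 1/4 AB, 1/4 AO, 1/4 BB, 1/4 BO.
Crossing each possibility with the mother AO and summing P(type O): 1/4·0 + 1/4·1/4 + 1/4·0 + 1/4·1/4 = 1/8.
Similarly for Rh via the father's Rh distribution: P(Rh+) = 1.
Independent loci: 1/8 × 1 = 1/8.

1/8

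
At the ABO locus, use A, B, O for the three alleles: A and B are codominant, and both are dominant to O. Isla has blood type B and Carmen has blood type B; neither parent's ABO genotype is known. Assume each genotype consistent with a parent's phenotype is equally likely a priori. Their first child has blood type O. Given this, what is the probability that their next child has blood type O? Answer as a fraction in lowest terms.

Possible genotypes: Isla ∈ {BB, BO}; Carmen ∈ {BB, BO}.
Weight each parental genotype pair by prior × P(type-O child):
  BO × BO: posterior weight 1; P(next child type O) = 1/4.
Weighted sum = 1/4.

1/4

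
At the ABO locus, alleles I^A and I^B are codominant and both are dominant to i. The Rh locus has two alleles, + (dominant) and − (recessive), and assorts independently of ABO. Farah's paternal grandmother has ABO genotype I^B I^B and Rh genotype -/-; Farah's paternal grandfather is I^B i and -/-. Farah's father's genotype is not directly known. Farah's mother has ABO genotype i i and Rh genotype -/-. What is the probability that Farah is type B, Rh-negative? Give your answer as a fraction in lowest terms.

Farah's father's ABO genotype from I^B I^B × I^B i: 1/2 I^B I^B, 1/2 I^B i.
Crossing each possibility with the mother i i and summing P(type B): 1/2·1 + 1/2·1/2 = 3/4.
Similarly for Rh via the father's Rh distribution: P(Rh-) = 1.
Independent loci: 3/4 × 1 = 3/4.

3/4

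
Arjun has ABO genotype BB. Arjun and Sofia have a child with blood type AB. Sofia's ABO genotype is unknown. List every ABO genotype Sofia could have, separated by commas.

For each candidate genotype of Sofia, check whether crossing it with BB can produce every observed child phenotype.
  AA → possible child types {AB} ✓
  AB → possible child types {B, AB} ✓
  AO → possible child types {B, AB} ✓
  BB → possible child types {B} ✗
  BO → possible child types {B} ✗
  OO → possible child types {B} ✗

AA, AB, AO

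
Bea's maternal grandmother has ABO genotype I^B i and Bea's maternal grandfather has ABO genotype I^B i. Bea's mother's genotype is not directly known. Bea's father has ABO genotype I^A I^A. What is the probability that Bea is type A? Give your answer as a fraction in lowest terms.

Bea's mother's ABO genotype from I^B i × I^B i: 1/4 I^B I^B, 1/2 I^B i, 1/4 i i.
Crossing each possibility with the father I^A I^A and summing P(type A): 1/4·0 + 1/2·1/2 + 1/4·1 = 1/2.

1/2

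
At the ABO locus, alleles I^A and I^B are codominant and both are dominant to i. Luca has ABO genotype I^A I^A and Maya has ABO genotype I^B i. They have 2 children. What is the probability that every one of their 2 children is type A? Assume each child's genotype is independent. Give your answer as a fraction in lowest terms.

1/4

ABO cross I^A I^A × I^B i → 1/2 A, 1/2 AB.
So P(type A) = 1/2 per child.
All 2 independent: (1/2)^2 = 1/4.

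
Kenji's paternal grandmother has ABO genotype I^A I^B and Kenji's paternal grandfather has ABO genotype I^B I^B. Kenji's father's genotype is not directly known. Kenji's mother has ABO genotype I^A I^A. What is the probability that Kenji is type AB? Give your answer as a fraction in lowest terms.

Kenji's father's ABO genotype from I^A I^B × I^B I^B: 1/2 I^A I^B, 1/2 I^B I^B.
Crossing each possibility with the mother I^A I^A and summing P(type AB): 1/2·1/2 + 1/2·1 = 3/4.

3/4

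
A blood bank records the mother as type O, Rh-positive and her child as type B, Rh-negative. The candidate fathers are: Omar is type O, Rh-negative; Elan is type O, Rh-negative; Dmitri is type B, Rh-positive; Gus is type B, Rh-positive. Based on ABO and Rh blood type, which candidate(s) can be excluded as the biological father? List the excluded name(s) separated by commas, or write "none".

A candidate is excluded only if no genotype consistent with his phenotype could produce a type B, Rh-negative child with a type O, Rh-positive mother.
Omar (type O, Rh-): no genotype consistent with that phenotype can produce a type-B Rh- child with a type-O mother.
Elan (type O, Rh-): no genotype consistent with that phenotype can produce a type-B Rh- child with a type-O mother.

Omar, Elan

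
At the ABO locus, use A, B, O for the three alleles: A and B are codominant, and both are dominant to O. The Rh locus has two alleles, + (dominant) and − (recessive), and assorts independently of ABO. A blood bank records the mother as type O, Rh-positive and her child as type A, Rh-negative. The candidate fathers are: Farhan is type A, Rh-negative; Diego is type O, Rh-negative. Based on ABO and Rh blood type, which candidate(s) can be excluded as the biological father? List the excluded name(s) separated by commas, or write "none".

A candidate is excluded only if no genotype consistent with his phenotype could produce a type A, Rh-negative child with a type O, Rh-positive mother.
Diego (type O, Rh-): no genotype consistent with that phenotype can produce a type-A Rh- child with a type-O mother.

Diego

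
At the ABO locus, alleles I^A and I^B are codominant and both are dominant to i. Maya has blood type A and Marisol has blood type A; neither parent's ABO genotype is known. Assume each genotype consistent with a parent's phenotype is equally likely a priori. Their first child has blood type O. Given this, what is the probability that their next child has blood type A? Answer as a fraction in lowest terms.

Possible genotypes: Maya ∈ {I^A I^A, I^A i}; Marisol ∈ {I^A I^A, I^A i}.
Weight each parental genotype pair by prior × P(type-O child):
  I^A i × I^A i: posterior weight 1; P(next child type A) = 3/4.
Weighted sum = 3/4.

3/4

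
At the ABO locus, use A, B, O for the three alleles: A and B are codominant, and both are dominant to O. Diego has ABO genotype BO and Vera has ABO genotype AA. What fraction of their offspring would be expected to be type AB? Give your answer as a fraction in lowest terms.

1/2

ABO cross BO × AA → offspring phenotypes: 1/2 A, 1/2 AB.
So P(type AB) = 1/2.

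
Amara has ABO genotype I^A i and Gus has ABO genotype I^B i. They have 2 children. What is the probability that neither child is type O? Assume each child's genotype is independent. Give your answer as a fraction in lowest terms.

ABO cross I^A i × I^B i → 1/4 O, 1/4 A, 1/4 B, 1/4 AB.
So P(type O) = 1/4 per child.
P(not type O) = 3/4 for one child; (3/4)^2 = 9/16.

9/16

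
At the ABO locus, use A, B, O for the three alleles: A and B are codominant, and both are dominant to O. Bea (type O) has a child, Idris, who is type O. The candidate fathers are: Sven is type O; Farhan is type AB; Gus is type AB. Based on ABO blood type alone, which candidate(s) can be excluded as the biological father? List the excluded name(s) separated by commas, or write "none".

Farhan, Gus

A candidate is excluded only if no genotype consistent with his phenotype could produce a type O child with a type O mother.
Farhan (type AB): no genotype consistent with that phenotype can produce a type-O child with a type-O mother.
Gus (type AB): no genotype consistent with that phenotype can produce a type-O child with a type-O mother.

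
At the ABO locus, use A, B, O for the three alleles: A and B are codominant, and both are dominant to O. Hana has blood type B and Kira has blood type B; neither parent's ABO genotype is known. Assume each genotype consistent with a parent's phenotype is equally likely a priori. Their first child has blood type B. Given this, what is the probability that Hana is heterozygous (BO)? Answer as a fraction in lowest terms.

7/15

Possible genotypes: Hana ∈ {BB, BO}; Kira ∈ {BB, BO}.
Weight each parental genotype pair by prior × P(type-B child):
  BB × BB: posterior weight 4/15.
  BB × BO: posterior weight 4/15.
  BO × BB: posterior weight 4/15.
  BO × BO: posterior weight 1/5.
Sum the posterior weight over pairs where Hana is BO: 7/15.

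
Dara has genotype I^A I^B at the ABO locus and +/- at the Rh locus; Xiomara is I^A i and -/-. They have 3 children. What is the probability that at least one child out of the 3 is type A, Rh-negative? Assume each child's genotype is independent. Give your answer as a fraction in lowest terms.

37/64

ABO cross I^A I^B × I^A i → 1/2 A, 1/4 B, 1/4 AB.
Rh cross +/- × -/- → 1/2 Rh+, 1/2 Rh-; so P(type A, Rh-negative) = 1/2 × 1/2 = 1/4 per child.
P(none) = (3/4)^3 = 27/64; P(at least one) = 1 − 27/64 = 37/64.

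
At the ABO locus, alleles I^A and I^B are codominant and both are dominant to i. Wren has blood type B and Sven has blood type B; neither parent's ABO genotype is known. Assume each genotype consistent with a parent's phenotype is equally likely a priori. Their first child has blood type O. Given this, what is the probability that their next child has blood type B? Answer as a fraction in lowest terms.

Possible genotypes: Wren ∈ {I^B I^B, I^B i}; Sven ∈ {I^B I^B, I^B i}.
Weight each parental genotype pair by prior × P(type-O child):
  I^B i × I^B i: posterior weight 1; P(next child type B) = 3/4.
Weighted sum = 3/4.

3/4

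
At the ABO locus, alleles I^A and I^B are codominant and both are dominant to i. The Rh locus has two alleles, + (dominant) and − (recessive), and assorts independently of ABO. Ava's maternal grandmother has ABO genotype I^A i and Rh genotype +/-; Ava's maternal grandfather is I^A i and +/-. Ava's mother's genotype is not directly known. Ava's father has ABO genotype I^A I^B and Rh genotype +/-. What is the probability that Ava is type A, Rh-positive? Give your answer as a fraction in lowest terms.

Ava's mother's ABO genotype from I^A i × I^A i: 1/4 I^A I^A, 1/2 I^A i, 1/4 i i.
Crossing each possibility with the father I^A I^B and summing P(type A): 1/4·1/2 + 1/2·1/2 + 1/4·1/2 = 1/2.
Similarly for Rh via the mother's Rh distribution: P(Rh+) = 3/4.
Independent loci: 1/2 × 3/4 = 3/8.

3/8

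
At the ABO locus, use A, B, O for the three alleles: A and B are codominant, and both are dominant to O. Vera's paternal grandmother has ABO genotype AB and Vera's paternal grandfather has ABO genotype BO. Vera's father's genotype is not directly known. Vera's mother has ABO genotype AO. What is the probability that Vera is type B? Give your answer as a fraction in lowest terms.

Vera's father's ABO genotype from AB × BO: 1/4 AB, 1/4 AO, 1/4 BB, 1/4 BO.
Crossing each possibility with the mother AO and summing P(type B): 1/4·1/4 + 1/4·0 + 1/4·1/2 + 1/4·1/4 = 1/4.

1/4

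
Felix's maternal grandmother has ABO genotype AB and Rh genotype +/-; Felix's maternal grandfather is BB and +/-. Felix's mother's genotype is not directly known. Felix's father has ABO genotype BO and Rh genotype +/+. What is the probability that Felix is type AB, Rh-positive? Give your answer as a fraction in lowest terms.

1/8

Felix's mother's ABO genotype from AB × BB: 1/2 AB, 1/2 BB.
Crossing each possibility with the father BO and summing P(type AB): 1/2·1/4 + 1/2·0 = 1/8.
Similarly for Rh via the mother's Rh distribution: P(Rh+) = 1.
Independent loci: 1/8 × 1 = 1/8.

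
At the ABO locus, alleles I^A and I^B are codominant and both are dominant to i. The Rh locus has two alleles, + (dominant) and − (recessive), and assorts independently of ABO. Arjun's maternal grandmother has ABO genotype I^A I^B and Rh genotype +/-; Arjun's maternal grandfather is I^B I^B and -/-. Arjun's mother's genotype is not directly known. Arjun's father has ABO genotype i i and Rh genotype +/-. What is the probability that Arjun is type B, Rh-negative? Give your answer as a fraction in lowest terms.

9/32

Arjun's mother's ABO genotype from I^A I^B × I^B I^B: 1/2 I^A I^B, 1/2 I^B I^B.
Crossing each possibility with the father i i and summing P(type B): 1/2·1/2 + 1/2·1 = 3/4.
Similarly for Rh via the mother's Rh distribution: P(Rh-) = 3/8.
Independent loci: 3/4 × 3/8 = 9/32.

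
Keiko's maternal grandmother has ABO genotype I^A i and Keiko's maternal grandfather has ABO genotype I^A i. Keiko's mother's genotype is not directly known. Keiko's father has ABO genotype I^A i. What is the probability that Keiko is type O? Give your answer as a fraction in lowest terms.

Keiko's mother's ABO genotype from I^A i × I^A i: 1/4 I^A I^A, 1/2 I^A i, 1/4 i i.
Crossing each possibility with the father I^A i and summing P(type O): 1/4·0 + 1/2·1/4 + 1/4·1/2 = 1/4.

1/4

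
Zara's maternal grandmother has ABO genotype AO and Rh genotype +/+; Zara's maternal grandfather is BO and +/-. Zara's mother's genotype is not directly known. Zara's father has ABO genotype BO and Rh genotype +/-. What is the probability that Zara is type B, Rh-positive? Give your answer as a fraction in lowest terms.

7/16

Zara's mother's ABO genotype from AO × BO: 1/4 AB, 1/4 AO, 1/4 BO, 1/4 OO.
Crossing each possibility with the father BO and summing P(type B): 1/4·1/2 + 1/4·1/4 + 1/4·3/4 + 1/4·1/2 = 1/2.
Similarly for Rh via the mother's Rh distribution: P(Rh+) = 7/8.
Independent loci: 1/2 × 7/8 = 7/16.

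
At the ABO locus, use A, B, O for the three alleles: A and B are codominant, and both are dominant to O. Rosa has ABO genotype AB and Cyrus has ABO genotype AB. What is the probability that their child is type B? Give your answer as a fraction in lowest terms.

1/4

ABO cross AB × AB → offspring phenotypes: 1/4 A, 1/4 B, 1/2 AB.
So P(type B) = 1/4.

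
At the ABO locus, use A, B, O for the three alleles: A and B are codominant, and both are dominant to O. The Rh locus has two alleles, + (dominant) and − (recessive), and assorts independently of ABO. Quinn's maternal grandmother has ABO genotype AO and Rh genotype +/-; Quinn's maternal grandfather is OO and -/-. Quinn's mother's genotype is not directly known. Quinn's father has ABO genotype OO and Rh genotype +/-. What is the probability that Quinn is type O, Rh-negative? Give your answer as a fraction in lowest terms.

9/32

Quinn's mother's ABO genotype from AO × OO: 1/2 AO, 1/2 OO.
Crossing each possibility with the father OO and summing P(type O): 1/2·1/2 + 1/2·1 = 3/4.
Similarly for Rh via the mother's Rh distribution: P(Rh-) = 3/8.
Independent loci: 3/4 × 3/8 = 9/32.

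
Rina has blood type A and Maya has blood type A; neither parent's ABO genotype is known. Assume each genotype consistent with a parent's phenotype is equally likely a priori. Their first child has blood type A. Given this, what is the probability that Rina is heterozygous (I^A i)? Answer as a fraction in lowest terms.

Possible genotypes: Rina ∈ {I^A I^A, I^A i}; Maya ∈ {I^A I^A, I^A i}.
Weight each parental genotype pair by prior × P(type-A child):
  I^A I^A × I^A I^A: posterior weight 4/15.
  I^A I^A × I^A i: posterior weight 4/15.
  I^A i × I^A I^A: posterior weight 4/15.
  I^A i × I^A i: posterior weight 1/5.
Sum the posterior weight over pairs where Rina is I^A i: 7/15.

7/15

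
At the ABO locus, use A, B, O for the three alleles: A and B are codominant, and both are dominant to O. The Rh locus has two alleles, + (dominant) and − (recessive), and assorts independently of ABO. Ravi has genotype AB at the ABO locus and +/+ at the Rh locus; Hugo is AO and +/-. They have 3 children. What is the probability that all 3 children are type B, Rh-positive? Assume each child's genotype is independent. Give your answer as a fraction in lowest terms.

1/64

ABO cross AB × AO → 1/2 A, 1/4 B, 1/4 AB.
Rh cross +/+ × +/- → 1 Rh+; so P(type B, Rh-positive) = 1/4 × 1 = 1/4 per child.
All 3 independent: (1/4)^3 = 1/64.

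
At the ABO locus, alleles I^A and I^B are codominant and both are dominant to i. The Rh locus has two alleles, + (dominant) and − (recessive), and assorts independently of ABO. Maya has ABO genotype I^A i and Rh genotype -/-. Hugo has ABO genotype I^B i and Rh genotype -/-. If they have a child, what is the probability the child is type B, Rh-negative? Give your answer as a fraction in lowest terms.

ABO cross I^A i × I^B i → offspring phenotypes: 1/4 O, 1/4 A, 1/4 B, 1/4 AB.
Rh cross -/- × -/- → 1 Rh-.
Independent loci: P(type B, Rh-negative) = 1/4 × 1 = 1/4.

1/4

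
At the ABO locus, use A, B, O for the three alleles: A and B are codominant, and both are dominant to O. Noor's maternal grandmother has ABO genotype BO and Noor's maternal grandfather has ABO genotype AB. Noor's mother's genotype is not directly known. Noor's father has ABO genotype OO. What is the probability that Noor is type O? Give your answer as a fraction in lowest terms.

Noor's mother's ABO genotype from BO × AB: 1/4 AB, 1/4 AO, 1/4 BB, 1/4 BO.
Crossing each possibility with the father OO and summing P(type O): 1/4·0 + 1/4·1/2 + 1/4·0 + 1/4·1/2 = 1/4.

1/4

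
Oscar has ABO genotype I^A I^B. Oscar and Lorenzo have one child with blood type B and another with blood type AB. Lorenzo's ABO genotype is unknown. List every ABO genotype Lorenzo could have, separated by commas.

I^A I^B, I^A i, I^B I^B, I^B i

For each candidate genotype of Lorenzo, check whether crossing it with I^A I^B can produce every observed child phenotype.
  I^A I^A → possible child types {A, AB} ✗
  I^A I^B → possible child types {A, B, AB} ✓
  I^A i → possible child types {A, B, AB} ✓
  I^B I^B → possible child types {B, AB} ✓
  I^B i → possible child types {A, B, AB} ✓
  i i → possible child types {A, B} ✗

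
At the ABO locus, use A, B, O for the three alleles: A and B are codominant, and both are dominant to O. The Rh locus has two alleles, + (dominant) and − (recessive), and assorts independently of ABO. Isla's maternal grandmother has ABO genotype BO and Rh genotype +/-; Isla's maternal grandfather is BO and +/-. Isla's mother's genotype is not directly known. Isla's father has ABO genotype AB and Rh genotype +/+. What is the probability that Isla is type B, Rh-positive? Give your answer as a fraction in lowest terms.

Isla's mother's ABO genotype from BO × BO: 1/4 BB, 1/2 BO, 1/4 OO.
Crossing each possibility with the father AB and summing P(type B): 1/4·1/2 + 1/2·1/2 + 1/4·1/2 = 1/2.
Similarly for Rh via the mother's Rh distribution: P(Rh+) = 1.
Independent loci: 1/2 × 1 = 1/2.

1/2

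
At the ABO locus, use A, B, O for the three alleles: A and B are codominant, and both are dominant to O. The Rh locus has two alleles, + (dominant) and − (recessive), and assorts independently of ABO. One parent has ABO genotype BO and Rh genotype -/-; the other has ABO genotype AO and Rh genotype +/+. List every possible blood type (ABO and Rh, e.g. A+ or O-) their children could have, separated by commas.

Gametes from BO × AO give offspring ABO genotypes AB, AO, BO, OO, i.e. phenotypes O, A, B, AB.
Rh cross -/- × +/+ → phenotypes Rh+.
Combining independently: O+, A+, B+, AB+.

O+, A+, B+, AB+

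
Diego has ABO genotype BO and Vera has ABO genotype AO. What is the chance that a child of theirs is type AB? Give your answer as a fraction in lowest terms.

ABO cross BO × AO → offspring phenotypes: 1/4 O, 1/4 A, 1/4 B, 1/4 AB.
So P(type AB) = 1/4.

1/4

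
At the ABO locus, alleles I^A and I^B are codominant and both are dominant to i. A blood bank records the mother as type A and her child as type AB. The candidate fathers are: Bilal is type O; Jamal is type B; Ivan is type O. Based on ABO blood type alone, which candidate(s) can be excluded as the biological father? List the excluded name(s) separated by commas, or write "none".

A candidate is excluded only if no genotype consistent with his phenotype could produce a type AB child with a type A mother.
Bilal (type O): no genotype consistent with that phenotype can produce a type-AB child with a type-A mother.
Ivan (type O): no genotype consistent with that phenotype can produce a type-AB child with a type-A mother.

Bilal, Ivan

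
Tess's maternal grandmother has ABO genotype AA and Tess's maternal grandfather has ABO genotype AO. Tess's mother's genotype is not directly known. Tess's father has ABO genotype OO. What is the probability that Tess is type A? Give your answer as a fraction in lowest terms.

Tess's mother's ABO genotype from AA × AO: 1/2 AA, 1/2 AO.
Crossing each possibility with the father OO and summing P(type A): 1/2·1 + 1/2·1/2 = 3/4.

3/4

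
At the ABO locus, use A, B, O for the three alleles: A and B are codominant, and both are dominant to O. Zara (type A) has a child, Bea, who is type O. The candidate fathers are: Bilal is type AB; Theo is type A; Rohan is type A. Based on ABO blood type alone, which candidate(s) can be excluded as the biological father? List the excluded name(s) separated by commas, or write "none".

Bilal

A candidate is excluded only if no genotype consistent with his phenotype could produce a type O child with a type A mother.
Bilal (type AB): no genotype consistent with that phenotype can produce a type-O child with a type-A mother.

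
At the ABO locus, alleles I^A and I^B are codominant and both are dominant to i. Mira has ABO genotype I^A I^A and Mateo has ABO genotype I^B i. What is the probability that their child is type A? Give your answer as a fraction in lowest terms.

ABO cross I^A I^A × I^B i → offspring phenotypes: 1/2 A, 1/2 AB.
So P(type A) = 1/2.

1/2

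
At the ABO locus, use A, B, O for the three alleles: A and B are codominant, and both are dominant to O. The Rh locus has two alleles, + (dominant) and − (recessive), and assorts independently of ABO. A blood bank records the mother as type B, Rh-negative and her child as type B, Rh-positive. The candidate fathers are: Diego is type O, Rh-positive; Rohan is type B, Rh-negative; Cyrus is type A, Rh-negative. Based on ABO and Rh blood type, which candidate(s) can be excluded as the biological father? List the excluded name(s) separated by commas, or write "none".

Rohan, Cyrus

A candidate is excluded only if no genotype consistent with his phenotype could produce a type B, Rh-positive child with a type B, Rh-negative mother.
Rohan (type B, Rh-): no genotype consistent with that phenotype can produce a type-B Rh+ child with a type-B mother.
Cyrus (type A, Rh-): no genotype consistent with that phenotype can produce a type-B Rh+ child with a type-B mother.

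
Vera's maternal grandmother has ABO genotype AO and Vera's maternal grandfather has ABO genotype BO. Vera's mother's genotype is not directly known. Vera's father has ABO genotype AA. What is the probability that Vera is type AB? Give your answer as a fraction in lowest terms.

1/4

Vera's mother's ABO genotype from AO × BO: 1/4 AB, 1/4 AO, 1/4 BO, 1/4 OO.
Crossing each possibility with the father AA and summing P(type AB): 1/4·1/2 + 1/4·0 + 1/4·1/2 + 1/4·0 = 1/4.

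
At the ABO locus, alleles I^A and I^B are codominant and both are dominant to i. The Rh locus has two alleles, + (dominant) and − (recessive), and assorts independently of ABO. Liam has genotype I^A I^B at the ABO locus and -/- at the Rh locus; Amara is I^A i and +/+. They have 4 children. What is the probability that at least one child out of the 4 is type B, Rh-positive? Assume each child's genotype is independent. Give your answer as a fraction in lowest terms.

ABO cross I^A I^B × I^A i → 1/2 A, 1/4 B, 1/4 AB.
Rh cross -/- × +/+ → 1 Rh+; so P(type B, Rh-positive) = 1/4 × 1 = 1/4 per child.
P(none) = (3/4)^4 = 81/256; P(at least one) = 1 − 81/256 = 175/256.

175/256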